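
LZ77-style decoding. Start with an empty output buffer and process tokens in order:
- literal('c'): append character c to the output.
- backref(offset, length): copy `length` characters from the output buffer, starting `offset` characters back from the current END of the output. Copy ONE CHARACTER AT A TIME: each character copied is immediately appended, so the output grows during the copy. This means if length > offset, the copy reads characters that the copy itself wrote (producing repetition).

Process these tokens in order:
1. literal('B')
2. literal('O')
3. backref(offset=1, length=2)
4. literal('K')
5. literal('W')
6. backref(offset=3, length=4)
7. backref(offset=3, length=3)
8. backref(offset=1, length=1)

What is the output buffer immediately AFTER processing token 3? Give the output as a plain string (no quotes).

Answer: BOOO

Derivation:
Token 1: literal('B'). Output: "B"
Token 2: literal('O'). Output: "BO"
Token 3: backref(off=1, len=2) (overlapping!). Copied 'OO' from pos 1. Output: "BOOO"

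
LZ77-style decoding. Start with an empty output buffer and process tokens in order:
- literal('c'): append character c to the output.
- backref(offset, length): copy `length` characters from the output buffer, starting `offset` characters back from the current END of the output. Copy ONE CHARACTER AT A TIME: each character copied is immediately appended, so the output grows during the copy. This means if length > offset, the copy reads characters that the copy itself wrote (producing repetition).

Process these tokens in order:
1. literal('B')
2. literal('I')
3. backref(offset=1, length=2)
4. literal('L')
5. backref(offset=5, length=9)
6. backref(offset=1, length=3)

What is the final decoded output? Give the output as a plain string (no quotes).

Token 1: literal('B'). Output: "B"
Token 2: literal('I'). Output: "BI"
Token 3: backref(off=1, len=2) (overlapping!). Copied 'II' from pos 1. Output: "BIII"
Token 4: literal('L'). Output: "BIIIL"
Token 5: backref(off=5, len=9) (overlapping!). Copied 'BIIILBIII' from pos 0. Output: "BIIILBIIILBIII"
Token 6: backref(off=1, len=3) (overlapping!). Copied 'III' from pos 13. Output: "BIIILBIIILBIIIIII"

Answer: BIIILBIIILBIIIIII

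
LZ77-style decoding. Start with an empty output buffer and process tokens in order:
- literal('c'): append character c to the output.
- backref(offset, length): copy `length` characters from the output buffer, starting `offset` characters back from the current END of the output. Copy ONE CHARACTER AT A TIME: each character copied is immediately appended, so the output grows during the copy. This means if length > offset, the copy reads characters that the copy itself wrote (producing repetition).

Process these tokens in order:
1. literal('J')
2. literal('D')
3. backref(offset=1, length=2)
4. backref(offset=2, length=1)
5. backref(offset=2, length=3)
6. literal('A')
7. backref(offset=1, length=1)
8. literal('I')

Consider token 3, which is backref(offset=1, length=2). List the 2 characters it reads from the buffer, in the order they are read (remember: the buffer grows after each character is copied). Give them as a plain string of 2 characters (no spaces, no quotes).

Answer: DD

Derivation:
Token 1: literal('J'). Output: "J"
Token 2: literal('D'). Output: "JD"
Token 3: backref(off=1, len=2). Buffer before: "JD" (len 2)
  byte 1: read out[1]='D', append. Buffer now: "JDD"
  byte 2: read out[2]='D', append. Buffer now: "JDDD"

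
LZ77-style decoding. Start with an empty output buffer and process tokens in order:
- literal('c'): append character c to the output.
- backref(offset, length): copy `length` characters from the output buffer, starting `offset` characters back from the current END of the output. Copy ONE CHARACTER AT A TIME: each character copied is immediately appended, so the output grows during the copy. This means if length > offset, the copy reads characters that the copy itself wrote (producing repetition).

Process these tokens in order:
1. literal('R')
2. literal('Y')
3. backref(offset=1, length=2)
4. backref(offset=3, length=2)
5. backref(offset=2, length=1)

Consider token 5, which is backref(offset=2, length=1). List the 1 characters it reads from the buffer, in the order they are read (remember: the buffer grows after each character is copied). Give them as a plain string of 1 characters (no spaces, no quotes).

Token 1: literal('R'). Output: "R"
Token 2: literal('Y'). Output: "RY"
Token 3: backref(off=1, len=2) (overlapping!). Copied 'YY' from pos 1. Output: "RYYY"
Token 4: backref(off=3, len=2). Copied 'YY' from pos 1. Output: "RYYYYY"
Token 5: backref(off=2, len=1). Buffer before: "RYYYYY" (len 6)
  byte 1: read out[4]='Y', append. Buffer now: "RYYYYYY"

Answer: Y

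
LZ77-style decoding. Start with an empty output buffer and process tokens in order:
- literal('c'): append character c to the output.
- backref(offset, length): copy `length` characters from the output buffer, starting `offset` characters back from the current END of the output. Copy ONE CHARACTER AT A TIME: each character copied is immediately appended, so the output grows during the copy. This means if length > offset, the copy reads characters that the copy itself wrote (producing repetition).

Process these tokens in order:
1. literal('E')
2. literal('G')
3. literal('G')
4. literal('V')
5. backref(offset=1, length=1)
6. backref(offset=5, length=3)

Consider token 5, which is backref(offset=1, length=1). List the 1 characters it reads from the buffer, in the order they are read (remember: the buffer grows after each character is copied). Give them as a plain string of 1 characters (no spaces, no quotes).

Answer: V

Derivation:
Token 1: literal('E'). Output: "E"
Token 2: literal('G'). Output: "EG"
Token 3: literal('G'). Output: "EGG"
Token 4: literal('V'). Output: "EGGV"
Token 5: backref(off=1, len=1). Buffer before: "EGGV" (len 4)
  byte 1: read out[3]='V', append. Buffer now: "EGGVV"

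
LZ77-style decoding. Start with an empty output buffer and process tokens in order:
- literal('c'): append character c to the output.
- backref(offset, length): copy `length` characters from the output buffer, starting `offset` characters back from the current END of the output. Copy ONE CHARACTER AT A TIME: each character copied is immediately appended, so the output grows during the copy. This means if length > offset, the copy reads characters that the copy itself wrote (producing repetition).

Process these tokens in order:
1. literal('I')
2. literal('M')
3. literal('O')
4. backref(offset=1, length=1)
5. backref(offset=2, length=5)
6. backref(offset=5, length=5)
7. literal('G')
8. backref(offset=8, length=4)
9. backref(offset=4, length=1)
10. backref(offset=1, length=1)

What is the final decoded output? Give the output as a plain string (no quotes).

Token 1: literal('I'). Output: "I"
Token 2: literal('M'). Output: "IM"
Token 3: literal('O'). Output: "IMO"
Token 4: backref(off=1, len=1). Copied 'O' from pos 2. Output: "IMOO"
Token 5: backref(off=2, len=5) (overlapping!). Copied 'OOOOO' from pos 2. Output: "IMOOOOOOO"
Token 6: backref(off=5, len=5). Copied 'OOOOO' from pos 4. Output: "IMOOOOOOOOOOOO"
Token 7: literal('G'). Output: "IMOOOOOOOOOOOOG"
Token 8: backref(off=8, len=4). Copied 'OOOO' from pos 7. Output: "IMOOOOOOOOOOOOGOOOO"
Token 9: backref(off=4, len=1). Copied 'O' from pos 15. Output: "IMOOOOOOOOOOOOGOOOOO"
Token 10: backref(off=1, len=1). Copied 'O' from pos 19. Output: "IMOOOOOOOOOOOOGOOOOOO"

Answer: IMOOOOOOOOOOOOGOOOOOO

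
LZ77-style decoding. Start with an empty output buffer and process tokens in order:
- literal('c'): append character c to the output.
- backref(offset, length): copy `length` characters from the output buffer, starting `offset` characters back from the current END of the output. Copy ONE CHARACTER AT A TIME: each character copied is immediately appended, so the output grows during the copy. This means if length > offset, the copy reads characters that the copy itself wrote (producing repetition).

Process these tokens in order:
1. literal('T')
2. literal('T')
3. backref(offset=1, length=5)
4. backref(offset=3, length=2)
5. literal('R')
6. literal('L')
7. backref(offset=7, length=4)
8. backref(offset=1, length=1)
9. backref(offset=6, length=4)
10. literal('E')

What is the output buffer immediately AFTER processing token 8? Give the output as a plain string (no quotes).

Answer: TTTTTTTTTRLTTTTT

Derivation:
Token 1: literal('T'). Output: "T"
Token 2: literal('T'). Output: "TT"
Token 3: backref(off=1, len=5) (overlapping!). Copied 'TTTTT' from pos 1. Output: "TTTTTTT"
Token 4: backref(off=3, len=2). Copied 'TT' from pos 4. Output: "TTTTTTTTT"
Token 5: literal('R'). Output: "TTTTTTTTTR"
Token 6: literal('L'). Output: "TTTTTTTTTRL"
Token 7: backref(off=7, len=4). Copied 'TTTT' from pos 4. Output: "TTTTTTTTTRLTTTT"
Token 8: backref(off=1, len=1). Copied 'T' from pos 14. Output: "TTTTTTTTTRLTTTTT"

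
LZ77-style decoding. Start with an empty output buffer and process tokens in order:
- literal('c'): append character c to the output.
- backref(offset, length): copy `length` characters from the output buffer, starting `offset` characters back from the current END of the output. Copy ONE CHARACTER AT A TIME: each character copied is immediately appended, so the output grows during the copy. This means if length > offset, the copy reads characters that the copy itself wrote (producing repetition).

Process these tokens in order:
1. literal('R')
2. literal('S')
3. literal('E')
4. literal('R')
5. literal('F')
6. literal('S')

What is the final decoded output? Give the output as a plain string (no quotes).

Token 1: literal('R'). Output: "R"
Token 2: literal('S'). Output: "RS"
Token 3: literal('E'). Output: "RSE"
Token 4: literal('R'). Output: "RSER"
Token 5: literal('F'). Output: "RSERF"
Token 6: literal('S'). Output: "RSERFS"

Answer: RSERFS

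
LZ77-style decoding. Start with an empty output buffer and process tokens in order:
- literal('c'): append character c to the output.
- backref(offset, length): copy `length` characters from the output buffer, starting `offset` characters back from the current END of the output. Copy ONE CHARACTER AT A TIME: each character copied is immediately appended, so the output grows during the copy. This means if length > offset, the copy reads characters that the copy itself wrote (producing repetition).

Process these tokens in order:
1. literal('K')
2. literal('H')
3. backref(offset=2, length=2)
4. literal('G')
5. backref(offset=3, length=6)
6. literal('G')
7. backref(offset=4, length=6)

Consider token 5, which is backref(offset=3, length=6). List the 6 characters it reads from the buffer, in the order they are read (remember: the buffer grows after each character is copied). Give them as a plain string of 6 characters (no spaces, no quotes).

Token 1: literal('K'). Output: "K"
Token 2: literal('H'). Output: "KH"
Token 3: backref(off=2, len=2). Copied 'KH' from pos 0. Output: "KHKH"
Token 4: literal('G'). Output: "KHKHG"
Token 5: backref(off=3, len=6). Buffer before: "KHKHG" (len 5)
  byte 1: read out[2]='K', append. Buffer now: "KHKHGK"
  byte 2: read out[3]='H', append. Buffer now: "KHKHGKH"
  byte 3: read out[4]='G', append. Buffer now: "KHKHGKHG"
  byte 4: read out[5]='K', append. Buffer now: "KHKHGKHGK"
  byte 5: read out[6]='H', append. Buffer now: "KHKHGKHGKH"
  byte 6: read out[7]='G', append. Buffer now: "KHKHGKHGKHG"

Answer: KHGKHG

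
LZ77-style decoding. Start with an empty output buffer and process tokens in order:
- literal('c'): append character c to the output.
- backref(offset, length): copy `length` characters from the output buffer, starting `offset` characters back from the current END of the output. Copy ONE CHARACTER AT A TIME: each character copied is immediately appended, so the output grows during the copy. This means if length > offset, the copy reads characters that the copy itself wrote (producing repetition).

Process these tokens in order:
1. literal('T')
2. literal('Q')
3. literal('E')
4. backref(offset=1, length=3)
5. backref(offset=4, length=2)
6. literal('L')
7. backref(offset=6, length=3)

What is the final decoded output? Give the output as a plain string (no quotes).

Answer: TQEEEEEELEEE

Derivation:
Token 1: literal('T'). Output: "T"
Token 2: literal('Q'). Output: "TQ"
Token 3: literal('E'). Output: "TQE"
Token 4: backref(off=1, len=3) (overlapping!). Copied 'EEE' from pos 2. Output: "TQEEEE"
Token 5: backref(off=4, len=2). Copied 'EE' from pos 2. Output: "TQEEEEEE"
Token 6: literal('L'). Output: "TQEEEEEEL"
Token 7: backref(off=6, len=3). Copied 'EEE' from pos 3. Output: "TQEEEEEELEEE"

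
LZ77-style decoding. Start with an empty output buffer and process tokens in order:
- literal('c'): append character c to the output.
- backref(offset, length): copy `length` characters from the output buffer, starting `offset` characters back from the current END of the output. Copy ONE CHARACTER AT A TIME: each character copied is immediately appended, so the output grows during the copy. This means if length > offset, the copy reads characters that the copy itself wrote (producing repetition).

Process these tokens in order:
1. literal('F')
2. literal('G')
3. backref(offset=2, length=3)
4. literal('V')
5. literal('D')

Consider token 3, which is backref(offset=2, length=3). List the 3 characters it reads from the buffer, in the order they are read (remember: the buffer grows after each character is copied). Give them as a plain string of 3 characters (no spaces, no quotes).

Token 1: literal('F'). Output: "F"
Token 2: literal('G'). Output: "FG"
Token 3: backref(off=2, len=3). Buffer before: "FG" (len 2)
  byte 1: read out[0]='F', append. Buffer now: "FGF"
  byte 2: read out[1]='G', append. Buffer now: "FGFG"
  byte 3: read out[2]='F', append. Buffer now: "FGFGF"

Answer: FGF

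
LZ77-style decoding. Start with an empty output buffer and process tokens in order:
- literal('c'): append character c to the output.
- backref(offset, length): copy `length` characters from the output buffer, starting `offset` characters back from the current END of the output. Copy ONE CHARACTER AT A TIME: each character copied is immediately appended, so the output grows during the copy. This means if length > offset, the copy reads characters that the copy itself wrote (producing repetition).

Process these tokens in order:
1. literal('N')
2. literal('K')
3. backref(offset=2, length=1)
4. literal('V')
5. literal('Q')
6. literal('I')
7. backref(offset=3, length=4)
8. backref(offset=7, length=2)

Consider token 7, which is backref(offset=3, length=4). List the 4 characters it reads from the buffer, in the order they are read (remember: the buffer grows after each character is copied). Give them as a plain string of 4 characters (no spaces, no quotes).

Answer: VQIV

Derivation:
Token 1: literal('N'). Output: "N"
Token 2: literal('K'). Output: "NK"
Token 3: backref(off=2, len=1). Copied 'N' from pos 0. Output: "NKN"
Token 4: literal('V'). Output: "NKNV"
Token 5: literal('Q'). Output: "NKNVQ"
Token 6: literal('I'). Output: "NKNVQI"
Token 7: backref(off=3, len=4). Buffer before: "NKNVQI" (len 6)
  byte 1: read out[3]='V', append. Buffer now: "NKNVQIV"
  byte 2: read out[4]='Q', append. Buffer now: "NKNVQIVQ"
  byte 3: read out[5]='I', append. Buffer now: "NKNVQIVQI"
  byte 4: read out[6]='V', append. Buffer now: "NKNVQIVQIV"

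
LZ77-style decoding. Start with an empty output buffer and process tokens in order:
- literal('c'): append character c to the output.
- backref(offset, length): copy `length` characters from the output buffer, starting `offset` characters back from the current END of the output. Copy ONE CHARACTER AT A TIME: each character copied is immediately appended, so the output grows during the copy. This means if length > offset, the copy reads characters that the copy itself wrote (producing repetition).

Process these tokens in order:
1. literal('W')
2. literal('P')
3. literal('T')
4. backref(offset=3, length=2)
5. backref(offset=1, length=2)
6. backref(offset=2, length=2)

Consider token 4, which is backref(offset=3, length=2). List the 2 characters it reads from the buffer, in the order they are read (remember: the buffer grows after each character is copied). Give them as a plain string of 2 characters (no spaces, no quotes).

Answer: WP

Derivation:
Token 1: literal('W'). Output: "W"
Token 2: literal('P'). Output: "WP"
Token 3: literal('T'). Output: "WPT"
Token 4: backref(off=3, len=2). Buffer before: "WPT" (len 3)
  byte 1: read out[0]='W', append. Buffer now: "WPTW"
  byte 2: read out[1]='P', append. Buffer now: "WPTWP"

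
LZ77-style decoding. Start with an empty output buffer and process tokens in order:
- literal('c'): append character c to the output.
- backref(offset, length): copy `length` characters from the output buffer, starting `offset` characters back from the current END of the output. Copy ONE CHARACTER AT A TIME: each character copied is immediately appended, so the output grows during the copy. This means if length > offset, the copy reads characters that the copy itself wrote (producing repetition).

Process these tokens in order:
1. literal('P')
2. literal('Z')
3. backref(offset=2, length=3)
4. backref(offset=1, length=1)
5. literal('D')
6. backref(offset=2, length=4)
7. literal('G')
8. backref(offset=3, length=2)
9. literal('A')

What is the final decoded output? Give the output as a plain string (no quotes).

Token 1: literal('P'). Output: "P"
Token 2: literal('Z'). Output: "PZ"
Token 3: backref(off=2, len=3) (overlapping!). Copied 'PZP' from pos 0. Output: "PZPZP"
Token 4: backref(off=1, len=1). Copied 'P' from pos 4. Output: "PZPZPP"
Token 5: literal('D'). Output: "PZPZPPD"
Token 6: backref(off=2, len=4) (overlapping!). Copied 'PDPD' from pos 5. Output: "PZPZPPDPDPD"
Token 7: literal('G'). Output: "PZPZPPDPDPDG"
Token 8: backref(off=3, len=2). Copied 'PD' from pos 9. Output: "PZPZPPDPDPDGPD"
Token 9: literal('A'). Output: "PZPZPPDPDPDGPDA"

Answer: PZPZPPDPDPDGPDA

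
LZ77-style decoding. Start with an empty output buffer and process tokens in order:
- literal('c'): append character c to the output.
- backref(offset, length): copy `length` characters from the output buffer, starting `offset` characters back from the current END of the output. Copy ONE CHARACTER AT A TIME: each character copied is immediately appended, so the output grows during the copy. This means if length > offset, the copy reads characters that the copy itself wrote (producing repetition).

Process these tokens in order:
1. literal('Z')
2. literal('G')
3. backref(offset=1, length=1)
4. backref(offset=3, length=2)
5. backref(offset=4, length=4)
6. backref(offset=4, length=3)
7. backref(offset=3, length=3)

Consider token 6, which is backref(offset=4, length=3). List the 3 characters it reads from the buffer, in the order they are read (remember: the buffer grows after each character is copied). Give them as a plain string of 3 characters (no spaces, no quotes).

Answer: GGZ

Derivation:
Token 1: literal('Z'). Output: "Z"
Token 2: literal('G'). Output: "ZG"
Token 3: backref(off=1, len=1). Copied 'G' from pos 1. Output: "ZGG"
Token 4: backref(off=3, len=2). Copied 'ZG' from pos 0. Output: "ZGGZG"
Token 5: backref(off=4, len=4). Copied 'GGZG' from pos 1. Output: "ZGGZGGGZG"
Token 6: backref(off=4, len=3). Buffer before: "ZGGZGGGZG" (len 9)
  byte 1: read out[5]='G', append. Buffer now: "ZGGZGGGZGG"
  byte 2: read out[6]='G', append. Buffer now: "ZGGZGGGZGGG"
  byte 3: read out[7]='Z', append. Buffer now: "ZGGZGGGZGGGZ"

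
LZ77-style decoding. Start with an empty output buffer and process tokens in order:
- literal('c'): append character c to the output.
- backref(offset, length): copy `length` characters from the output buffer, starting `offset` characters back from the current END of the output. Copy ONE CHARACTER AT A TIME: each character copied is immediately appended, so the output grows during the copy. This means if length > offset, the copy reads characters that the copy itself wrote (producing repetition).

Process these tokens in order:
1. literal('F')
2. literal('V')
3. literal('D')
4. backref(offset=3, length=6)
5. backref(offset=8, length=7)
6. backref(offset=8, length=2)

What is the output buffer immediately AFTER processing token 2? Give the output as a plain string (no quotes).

Token 1: literal('F'). Output: "F"
Token 2: literal('V'). Output: "FV"

Answer: FV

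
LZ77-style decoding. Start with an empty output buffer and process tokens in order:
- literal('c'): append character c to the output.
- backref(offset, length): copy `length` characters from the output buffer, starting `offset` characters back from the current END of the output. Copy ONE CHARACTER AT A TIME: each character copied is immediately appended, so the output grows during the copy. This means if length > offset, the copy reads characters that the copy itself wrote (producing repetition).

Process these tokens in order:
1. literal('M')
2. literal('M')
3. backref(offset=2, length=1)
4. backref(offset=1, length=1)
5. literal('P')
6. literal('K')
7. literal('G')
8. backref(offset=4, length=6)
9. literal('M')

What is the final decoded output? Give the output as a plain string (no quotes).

Answer: MMMMPKGMPKGMPM

Derivation:
Token 1: literal('M'). Output: "M"
Token 2: literal('M'). Output: "MM"
Token 3: backref(off=2, len=1). Copied 'M' from pos 0. Output: "MMM"
Token 4: backref(off=1, len=1). Copied 'M' from pos 2. Output: "MMMM"
Token 5: literal('P'). Output: "MMMMP"
Token 6: literal('K'). Output: "MMMMPK"
Token 7: literal('G'). Output: "MMMMPKG"
Token 8: backref(off=4, len=6) (overlapping!). Copied 'MPKGMP' from pos 3. Output: "MMMMPKGMPKGMP"
Token 9: literal('M'). Output: "MMMMPKGMPKGMPM"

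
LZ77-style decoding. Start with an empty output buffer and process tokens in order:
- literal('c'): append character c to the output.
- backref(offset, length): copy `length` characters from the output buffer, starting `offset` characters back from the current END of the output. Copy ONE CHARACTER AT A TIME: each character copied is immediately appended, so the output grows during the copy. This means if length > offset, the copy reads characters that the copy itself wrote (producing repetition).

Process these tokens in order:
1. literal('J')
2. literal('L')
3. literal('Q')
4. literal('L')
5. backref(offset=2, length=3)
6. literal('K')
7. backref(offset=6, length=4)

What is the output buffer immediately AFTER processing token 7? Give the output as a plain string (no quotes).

Answer: JLQLQLQKQLQL

Derivation:
Token 1: literal('J'). Output: "J"
Token 2: literal('L'). Output: "JL"
Token 3: literal('Q'). Output: "JLQ"
Token 4: literal('L'). Output: "JLQL"
Token 5: backref(off=2, len=3) (overlapping!). Copied 'QLQ' from pos 2. Output: "JLQLQLQ"
Token 6: literal('K'). Output: "JLQLQLQK"
Token 7: backref(off=6, len=4). Copied 'QLQL' from pos 2. Output: "JLQLQLQKQLQL"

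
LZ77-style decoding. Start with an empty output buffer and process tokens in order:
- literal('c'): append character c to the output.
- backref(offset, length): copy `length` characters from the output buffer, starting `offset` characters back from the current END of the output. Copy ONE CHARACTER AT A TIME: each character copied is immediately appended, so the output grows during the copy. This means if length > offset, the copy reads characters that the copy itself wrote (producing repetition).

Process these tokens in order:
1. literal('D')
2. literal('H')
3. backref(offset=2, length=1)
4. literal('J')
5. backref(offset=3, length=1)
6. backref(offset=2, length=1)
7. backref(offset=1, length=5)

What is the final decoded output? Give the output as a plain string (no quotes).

Token 1: literal('D'). Output: "D"
Token 2: literal('H'). Output: "DH"
Token 3: backref(off=2, len=1). Copied 'D' from pos 0. Output: "DHD"
Token 4: literal('J'). Output: "DHDJ"
Token 5: backref(off=3, len=1). Copied 'H' from pos 1. Output: "DHDJH"
Token 6: backref(off=2, len=1). Copied 'J' from pos 3. Output: "DHDJHJ"
Token 7: backref(off=1, len=5) (overlapping!). Copied 'JJJJJ' from pos 5. Output: "DHDJHJJJJJJ"

Answer: DHDJHJJJJJJ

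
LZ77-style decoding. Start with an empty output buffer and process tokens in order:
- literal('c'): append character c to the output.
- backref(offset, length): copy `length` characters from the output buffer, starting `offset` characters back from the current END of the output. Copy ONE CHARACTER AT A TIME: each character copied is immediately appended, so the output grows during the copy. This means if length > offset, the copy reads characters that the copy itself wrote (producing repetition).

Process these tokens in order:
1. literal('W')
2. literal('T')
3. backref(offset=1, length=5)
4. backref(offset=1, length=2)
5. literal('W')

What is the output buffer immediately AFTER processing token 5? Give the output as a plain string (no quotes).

Token 1: literal('W'). Output: "W"
Token 2: literal('T'). Output: "WT"
Token 3: backref(off=1, len=5) (overlapping!). Copied 'TTTTT' from pos 1. Output: "WTTTTTT"
Token 4: backref(off=1, len=2) (overlapping!). Copied 'TT' from pos 6. Output: "WTTTTTTTT"
Token 5: literal('W'). Output: "WTTTTTTTTW"

Answer: WTTTTTTTTW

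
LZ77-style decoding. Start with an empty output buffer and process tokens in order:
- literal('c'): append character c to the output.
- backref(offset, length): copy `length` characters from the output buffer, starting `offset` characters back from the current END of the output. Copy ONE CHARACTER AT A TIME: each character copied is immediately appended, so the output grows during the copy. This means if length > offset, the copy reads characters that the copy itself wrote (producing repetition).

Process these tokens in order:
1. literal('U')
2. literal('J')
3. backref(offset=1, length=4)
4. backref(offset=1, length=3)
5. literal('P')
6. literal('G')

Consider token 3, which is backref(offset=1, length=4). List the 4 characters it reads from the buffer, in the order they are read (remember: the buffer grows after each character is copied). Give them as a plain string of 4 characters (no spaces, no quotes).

Answer: JJJJ

Derivation:
Token 1: literal('U'). Output: "U"
Token 2: literal('J'). Output: "UJ"
Token 3: backref(off=1, len=4). Buffer before: "UJ" (len 2)
  byte 1: read out[1]='J', append. Buffer now: "UJJ"
  byte 2: read out[2]='J', append. Buffer now: "UJJJ"
  byte 3: read out[3]='J', append. Buffer now: "UJJJJ"
  byte 4: read out[4]='J', append. Buffer now: "UJJJJJ"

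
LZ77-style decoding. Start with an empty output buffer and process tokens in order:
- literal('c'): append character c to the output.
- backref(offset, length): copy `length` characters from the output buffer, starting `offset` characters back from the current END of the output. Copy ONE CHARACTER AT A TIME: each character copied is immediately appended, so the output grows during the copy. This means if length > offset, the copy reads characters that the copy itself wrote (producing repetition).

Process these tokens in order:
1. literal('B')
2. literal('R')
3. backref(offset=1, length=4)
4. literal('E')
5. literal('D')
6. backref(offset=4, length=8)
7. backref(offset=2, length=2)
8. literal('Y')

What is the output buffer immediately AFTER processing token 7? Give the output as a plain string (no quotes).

Answer: BRRRRREDRREDRREDED

Derivation:
Token 1: literal('B'). Output: "B"
Token 2: literal('R'). Output: "BR"
Token 3: backref(off=1, len=4) (overlapping!). Copied 'RRRR' from pos 1. Output: "BRRRRR"
Token 4: literal('E'). Output: "BRRRRRE"
Token 5: literal('D'). Output: "BRRRRRED"
Token 6: backref(off=4, len=8) (overlapping!). Copied 'RREDRRED' from pos 4. Output: "BRRRRREDRREDRRED"
Token 7: backref(off=2, len=2). Copied 'ED' from pos 14. Output: "BRRRRREDRREDRREDED"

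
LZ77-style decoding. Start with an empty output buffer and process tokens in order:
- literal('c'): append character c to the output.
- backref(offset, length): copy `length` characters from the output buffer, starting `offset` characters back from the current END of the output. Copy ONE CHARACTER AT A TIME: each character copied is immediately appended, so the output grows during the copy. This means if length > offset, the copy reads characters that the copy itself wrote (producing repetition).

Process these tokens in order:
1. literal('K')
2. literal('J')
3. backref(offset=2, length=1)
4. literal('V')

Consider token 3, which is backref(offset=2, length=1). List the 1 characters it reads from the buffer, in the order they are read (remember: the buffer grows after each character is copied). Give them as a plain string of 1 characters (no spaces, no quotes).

Token 1: literal('K'). Output: "K"
Token 2: literal('J'). Output: "KJ"
Token 3: backref(off=2, len=1). Buffer before: "KJ" (len 2)
  byte 1: read out[0]='K', append. Buffer now: "KJK"

Answer: K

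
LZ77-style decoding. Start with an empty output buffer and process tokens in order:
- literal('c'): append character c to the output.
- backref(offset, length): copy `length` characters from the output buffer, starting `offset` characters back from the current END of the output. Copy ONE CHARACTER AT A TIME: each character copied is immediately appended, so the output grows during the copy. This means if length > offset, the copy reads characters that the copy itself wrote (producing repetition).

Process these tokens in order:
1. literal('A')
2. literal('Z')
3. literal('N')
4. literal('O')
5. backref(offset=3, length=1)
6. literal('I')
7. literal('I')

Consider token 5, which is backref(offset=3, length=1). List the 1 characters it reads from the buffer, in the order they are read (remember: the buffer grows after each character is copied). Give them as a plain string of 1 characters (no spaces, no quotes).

Answer: Z

Derivation:
Token 1: literal('A'). Output: "A"
Token 2: literal('Z'). Output: "AZ"
Token 3: literal('N'). Output: "AZN"
Token 4: literal('O'). Output: "AZNO"
Token 5: backref(off=3, len=1). Buffer before: "AZNO" (len 4)
  byte 1: read out[1]='Z', append. Buffer now: "AZNOZ"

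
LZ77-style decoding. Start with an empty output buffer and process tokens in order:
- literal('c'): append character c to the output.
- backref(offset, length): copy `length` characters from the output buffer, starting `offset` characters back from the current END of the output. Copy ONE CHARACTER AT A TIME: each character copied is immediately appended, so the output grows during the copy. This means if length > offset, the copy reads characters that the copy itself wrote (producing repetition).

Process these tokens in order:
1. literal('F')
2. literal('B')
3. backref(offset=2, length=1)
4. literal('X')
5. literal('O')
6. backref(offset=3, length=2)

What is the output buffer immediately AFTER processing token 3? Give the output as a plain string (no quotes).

Token 1: literal('F'). Output: "F"
Token 2: literal('B'). Output: "FB"
Token 3: backref(off=2, len=1). Copied 'F' from pos 0. Output: "FBF"

Answer: FBF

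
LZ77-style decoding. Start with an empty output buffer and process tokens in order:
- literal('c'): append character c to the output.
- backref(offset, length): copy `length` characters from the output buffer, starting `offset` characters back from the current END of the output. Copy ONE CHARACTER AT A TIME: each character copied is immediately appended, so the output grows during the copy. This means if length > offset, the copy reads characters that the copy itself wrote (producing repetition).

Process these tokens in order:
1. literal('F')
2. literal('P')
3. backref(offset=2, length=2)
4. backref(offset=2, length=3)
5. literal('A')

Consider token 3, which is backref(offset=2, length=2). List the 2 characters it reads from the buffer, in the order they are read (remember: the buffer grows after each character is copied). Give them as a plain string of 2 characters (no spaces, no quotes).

Token 1: literal('F'). Output: "F"
Token 2: literal('P'). Output: "FP"
Token 3: backref(off=2, len=2). Buffer before: "FP" (len 2)
  byte 1: read out[0]='F', append. Buffer now: "FPF"
  byte 2: read out[1]='P', append. Buffer now: "FPFP"

Answer: FP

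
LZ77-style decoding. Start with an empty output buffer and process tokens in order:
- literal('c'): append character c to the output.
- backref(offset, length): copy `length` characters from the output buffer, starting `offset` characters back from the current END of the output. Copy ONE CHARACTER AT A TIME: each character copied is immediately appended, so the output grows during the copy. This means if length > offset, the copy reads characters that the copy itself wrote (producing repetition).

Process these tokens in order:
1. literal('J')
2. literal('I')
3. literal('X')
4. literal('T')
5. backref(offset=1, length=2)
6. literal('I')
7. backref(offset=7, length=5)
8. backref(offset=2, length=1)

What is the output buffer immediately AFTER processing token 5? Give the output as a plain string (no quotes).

Token 1: literal('J'). Output: "J"
Token 2: literal('I'). Output: "JI"
Token 3: literal('X'). Output: "JIX"
Token 4: literal('T'). Output: "JIXT"
Token 5: backref(off=1, len=2) (overlapping!). Copied 'TT' from pos 3. Output: "JIXTTT"

Answer: JIXTTT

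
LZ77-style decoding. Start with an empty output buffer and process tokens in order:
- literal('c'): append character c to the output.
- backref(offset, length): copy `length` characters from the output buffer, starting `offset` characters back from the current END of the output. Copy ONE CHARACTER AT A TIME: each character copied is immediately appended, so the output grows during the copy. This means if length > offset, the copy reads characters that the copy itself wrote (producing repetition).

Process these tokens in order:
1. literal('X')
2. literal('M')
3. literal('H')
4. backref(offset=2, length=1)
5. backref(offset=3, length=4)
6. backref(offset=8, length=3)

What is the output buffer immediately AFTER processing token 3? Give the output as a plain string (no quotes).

Token 1: literal('X'). Output: "X"
Token 2: literal('M'). Output: "XM"
Token 3: literal('H'). Output: "XMH"

Answer: XMH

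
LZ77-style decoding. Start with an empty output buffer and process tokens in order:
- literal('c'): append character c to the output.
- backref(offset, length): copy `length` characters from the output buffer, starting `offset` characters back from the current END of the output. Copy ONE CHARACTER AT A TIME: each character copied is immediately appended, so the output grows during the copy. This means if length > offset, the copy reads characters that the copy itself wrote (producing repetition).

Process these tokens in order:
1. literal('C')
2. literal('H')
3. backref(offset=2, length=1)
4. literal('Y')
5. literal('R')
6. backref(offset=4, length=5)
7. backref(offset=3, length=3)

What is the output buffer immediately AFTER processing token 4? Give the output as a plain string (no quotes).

Token 1: literal('C'). Output: "C"
Token 2: literal('H'). Output: "CH"
Token 3: backref(off=2, len=1). Copied 'C' from pos 0. Output: "CHC"
Token 4: literal('Y'). Output: "CHCY"

Answer: CHCY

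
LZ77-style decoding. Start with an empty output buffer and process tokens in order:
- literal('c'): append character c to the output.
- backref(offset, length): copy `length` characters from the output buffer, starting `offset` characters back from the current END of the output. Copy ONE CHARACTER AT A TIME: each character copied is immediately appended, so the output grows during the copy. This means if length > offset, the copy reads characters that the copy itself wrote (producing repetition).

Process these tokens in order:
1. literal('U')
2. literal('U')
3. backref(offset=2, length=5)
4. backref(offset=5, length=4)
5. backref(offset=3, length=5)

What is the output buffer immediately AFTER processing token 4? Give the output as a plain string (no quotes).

Answer: UUUUUUUUUUU

Derivation:
Token 1: literal('U'). Output: "U"
Token 2: literal('U'). Output: "UU"
Token 3: backref(off=2, len=5) (overlapping!). Copied 'UUUUU' from pos 0. Output: "UUUUUUU"
Token 4: backref(off=5, len=4). Copied 'UUUU' from pos 2. Output: "UUUUUUUUUUU"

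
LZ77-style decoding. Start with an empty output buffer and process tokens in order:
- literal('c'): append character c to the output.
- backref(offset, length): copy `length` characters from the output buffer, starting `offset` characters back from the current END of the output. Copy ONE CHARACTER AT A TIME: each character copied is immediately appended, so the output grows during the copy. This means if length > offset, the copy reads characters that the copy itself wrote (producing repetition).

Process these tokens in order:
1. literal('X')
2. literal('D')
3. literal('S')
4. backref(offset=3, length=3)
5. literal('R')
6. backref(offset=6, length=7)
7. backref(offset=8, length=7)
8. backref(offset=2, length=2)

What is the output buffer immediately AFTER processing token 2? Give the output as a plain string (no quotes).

Token 1: literal('X'). Output: "X"
Token 2: literal('D'). Output: "XD"

Answer: XD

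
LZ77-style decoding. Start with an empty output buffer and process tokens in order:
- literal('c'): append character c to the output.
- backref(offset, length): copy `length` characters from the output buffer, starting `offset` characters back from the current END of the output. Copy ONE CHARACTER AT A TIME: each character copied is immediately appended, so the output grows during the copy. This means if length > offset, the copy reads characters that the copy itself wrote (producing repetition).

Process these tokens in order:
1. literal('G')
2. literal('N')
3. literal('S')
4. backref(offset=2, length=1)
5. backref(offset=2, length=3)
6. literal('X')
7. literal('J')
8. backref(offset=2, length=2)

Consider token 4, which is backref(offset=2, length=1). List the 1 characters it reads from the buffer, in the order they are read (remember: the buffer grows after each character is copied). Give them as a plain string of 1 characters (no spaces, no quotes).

Token 1: literal('G'). Output: "G"
Token 2: literal('N'). Output: "GN"
Token 3: literal('S'). Output: "GNS"
Token 4: backref(off=2, len=1). Buffer before: "GNS" (len 3)
  byte 1: read out[1]='N', append. Buffer now: "GNSN"

Answer: N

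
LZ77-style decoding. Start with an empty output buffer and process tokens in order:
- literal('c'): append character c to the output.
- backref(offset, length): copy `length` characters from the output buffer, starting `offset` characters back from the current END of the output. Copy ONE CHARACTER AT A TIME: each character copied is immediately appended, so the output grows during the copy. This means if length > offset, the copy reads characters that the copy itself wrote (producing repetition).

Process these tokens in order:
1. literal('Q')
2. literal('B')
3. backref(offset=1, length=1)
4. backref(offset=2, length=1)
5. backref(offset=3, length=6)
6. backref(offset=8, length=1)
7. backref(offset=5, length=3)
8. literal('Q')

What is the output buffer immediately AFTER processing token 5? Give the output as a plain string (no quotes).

Token 1: literal('Q'). Output: "Q"
Token 2: literal('B'). Output: "QB"
Token 3: backref(off=1, len=1). Copied 'B' from pos 1. Output: "QBB"
Token 4: backref(off=2, len=1). Copied 'B' from pos 1. Output: "QBBB"
Token 5: backref(off=3, len=6) (overlapping!). Copied 'BBBBBB' from pos 1. Output: "QBBBBBBBBB"

Answer: QBBBBBBBBB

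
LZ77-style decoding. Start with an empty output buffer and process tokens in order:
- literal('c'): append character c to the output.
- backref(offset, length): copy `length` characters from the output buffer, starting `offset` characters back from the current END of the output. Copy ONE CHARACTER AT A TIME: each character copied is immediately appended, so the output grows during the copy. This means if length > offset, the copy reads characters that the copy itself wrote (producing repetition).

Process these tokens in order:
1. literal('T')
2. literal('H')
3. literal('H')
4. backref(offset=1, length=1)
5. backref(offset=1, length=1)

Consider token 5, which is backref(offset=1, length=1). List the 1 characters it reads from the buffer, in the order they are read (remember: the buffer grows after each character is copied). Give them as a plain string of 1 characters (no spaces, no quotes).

Answer: H

Derivation:
Token 1: literal('T'). Output: "T"
Token 2: literal('H'). Output: "TH"
Token 3: literal('H'). Output: "THH"
Token 4: backref(off=1, len=1). Copied 'H' from pos 2. Output: "THHH"
Token 5: backref(off=1, len=1). Buffer before: "THHH" (len 4)
  byte 1: read out[3]='H', append. Buffer now: "THHHH"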